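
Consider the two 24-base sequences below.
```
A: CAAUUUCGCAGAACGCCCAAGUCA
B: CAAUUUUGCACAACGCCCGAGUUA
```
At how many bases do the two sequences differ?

4

The sequences differ at bases 7, 11, 19, 23 (1-based) — 4 in total.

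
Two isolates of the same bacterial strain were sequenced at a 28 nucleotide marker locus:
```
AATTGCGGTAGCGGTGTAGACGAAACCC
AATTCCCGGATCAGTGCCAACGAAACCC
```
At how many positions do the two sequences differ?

8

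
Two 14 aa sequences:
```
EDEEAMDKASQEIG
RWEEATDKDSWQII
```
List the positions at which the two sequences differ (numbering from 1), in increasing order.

Differences at position 1 (E→R), position 2 (D→W), position 6 (M→T), position 9 (A→D), position 11 (Q→W), position 12 (E→Q), position 14 (G→I).

1, 2, 6, 9, 11, 12, 14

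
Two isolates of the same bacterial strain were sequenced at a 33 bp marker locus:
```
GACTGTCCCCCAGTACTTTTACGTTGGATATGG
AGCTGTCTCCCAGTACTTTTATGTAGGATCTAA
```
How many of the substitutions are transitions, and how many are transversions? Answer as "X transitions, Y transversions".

6 transitions, 2 transversions

Transitions (purine↔purine or pyrimidine↔pyrimidine): 1 G→A, 2 A→G, 8 C→T, 22 C→T, 32 G→A, 33 G→A.
Transversions (purine↔pyrimidine): 25 T→A, 30 A→C.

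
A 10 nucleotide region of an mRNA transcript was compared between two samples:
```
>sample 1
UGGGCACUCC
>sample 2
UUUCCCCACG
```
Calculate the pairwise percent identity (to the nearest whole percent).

40%

Mismatches at positions 2, 3, 4, 6, 8, 10 (1-based): 6 of 10.
Identical positions: 4/10 = 40% → 40%.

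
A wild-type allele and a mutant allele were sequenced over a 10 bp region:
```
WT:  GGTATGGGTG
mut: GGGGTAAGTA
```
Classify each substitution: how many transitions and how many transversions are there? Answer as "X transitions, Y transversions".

4 transitions, 1 transversion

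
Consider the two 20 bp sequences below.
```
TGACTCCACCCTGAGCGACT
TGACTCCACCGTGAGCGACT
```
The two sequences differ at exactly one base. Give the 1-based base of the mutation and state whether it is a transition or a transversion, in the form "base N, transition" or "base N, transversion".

Base 11 changes C→G. C is a pyrimidine and G is a purine, so this is a transversion.

base 11, transversion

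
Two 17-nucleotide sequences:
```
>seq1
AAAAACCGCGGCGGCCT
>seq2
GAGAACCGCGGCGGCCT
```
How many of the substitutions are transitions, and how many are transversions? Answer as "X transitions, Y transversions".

2 transitions, 0 transversions

Transitions (purine↔purine or pyrimidine↔pyrimidine): 1 A→G, 3 A→G.
Transversions (purine↔pyrimidine): none.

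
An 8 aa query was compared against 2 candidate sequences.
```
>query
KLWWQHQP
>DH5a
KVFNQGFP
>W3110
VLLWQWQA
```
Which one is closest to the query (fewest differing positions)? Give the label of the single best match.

W3110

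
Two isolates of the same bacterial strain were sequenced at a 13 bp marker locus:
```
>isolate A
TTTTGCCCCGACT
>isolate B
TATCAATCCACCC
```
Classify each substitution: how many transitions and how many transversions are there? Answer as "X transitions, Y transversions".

Transitions (purine↔purine or pyrimidine↔pyrimidine): 4 T→C, 5 G→A, 7 C→T, 10 G→A, 13 T→C.
Transversions (purine↔pyrimidine): 2 T→A, 6 C→A, 11 A→C.

5 transitions, 3 transversions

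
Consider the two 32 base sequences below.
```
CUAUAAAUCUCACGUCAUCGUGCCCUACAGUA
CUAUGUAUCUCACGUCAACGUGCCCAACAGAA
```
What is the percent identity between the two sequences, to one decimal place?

84.4%

5 positions differ (5, 6, 18, 26, 31), so 27 of 32 match: 27/32 = 84.38%.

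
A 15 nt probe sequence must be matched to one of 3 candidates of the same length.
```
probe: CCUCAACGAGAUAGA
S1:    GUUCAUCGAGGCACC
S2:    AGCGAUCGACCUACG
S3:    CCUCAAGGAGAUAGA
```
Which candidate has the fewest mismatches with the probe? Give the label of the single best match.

S3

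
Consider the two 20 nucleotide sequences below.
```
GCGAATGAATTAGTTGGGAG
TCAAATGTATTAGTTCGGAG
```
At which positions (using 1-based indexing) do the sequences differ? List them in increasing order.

Scanning 1-based: 1: G/T; 3: G/A; 8: A/T; 16: G/C.

1, 3, 8, 16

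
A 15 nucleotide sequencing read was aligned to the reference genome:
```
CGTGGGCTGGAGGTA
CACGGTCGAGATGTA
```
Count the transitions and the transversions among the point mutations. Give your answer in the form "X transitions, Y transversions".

Transitions (purine↔purine or pyrimidine↔pyrimidine): 2 G→A, 3 T→C, 9 G→A.
Transversions (purine↔pyrimidine): 6 G→T, 8 T→G, 12 G→T.

3 transitions, 3 transversions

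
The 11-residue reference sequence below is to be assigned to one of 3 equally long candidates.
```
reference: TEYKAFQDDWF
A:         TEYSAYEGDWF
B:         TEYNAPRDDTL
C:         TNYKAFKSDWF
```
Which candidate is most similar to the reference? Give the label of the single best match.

C

Hamming distances to reference — A: 4; B: 5; C: 3.
Smallest is C with 3 mismatches.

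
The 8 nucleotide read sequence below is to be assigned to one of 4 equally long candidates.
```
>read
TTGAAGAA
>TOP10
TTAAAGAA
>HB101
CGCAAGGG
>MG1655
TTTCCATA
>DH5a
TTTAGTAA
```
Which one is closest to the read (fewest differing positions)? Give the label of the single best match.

Hamming distances to read — TOP10: 1; HB101: 5; MG1655: 5; DH5a: 3.
Smallest is TOP10 with 1 mismatch.

TOP10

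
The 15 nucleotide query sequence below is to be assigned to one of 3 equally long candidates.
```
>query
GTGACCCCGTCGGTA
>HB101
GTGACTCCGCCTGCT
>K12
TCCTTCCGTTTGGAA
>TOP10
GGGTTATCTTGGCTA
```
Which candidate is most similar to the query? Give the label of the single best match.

Hamming distances to query — HB101: 5; K12: 9; TOP10: 8.
Smallest is HB101 with 5 mismatches.

HB101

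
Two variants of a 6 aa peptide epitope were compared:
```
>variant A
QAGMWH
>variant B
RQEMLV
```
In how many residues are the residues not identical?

5

Mismatches (1-based): residue 1: Q→R; residue 2: A→Q; residue 3: G→E; residue 5: W→L; residue 6: H→V.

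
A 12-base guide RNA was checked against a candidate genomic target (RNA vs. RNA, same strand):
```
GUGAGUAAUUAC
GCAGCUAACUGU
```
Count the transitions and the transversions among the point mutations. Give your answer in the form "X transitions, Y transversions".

6 transitions, 1 transversion

Transitions (purine↔purine or pyrimidine↔pyrimidine): 2 U→C, 3 G→A, 4 A→G, 9 U→C, 11 A→G, 12 C→U.
Transversions (purine↔pyrimidine): 5 G→C.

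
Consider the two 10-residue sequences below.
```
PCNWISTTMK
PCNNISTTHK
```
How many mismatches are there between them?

Comparing position by position, 2 positions differ: 4 (W/N), 9 (M/H).

2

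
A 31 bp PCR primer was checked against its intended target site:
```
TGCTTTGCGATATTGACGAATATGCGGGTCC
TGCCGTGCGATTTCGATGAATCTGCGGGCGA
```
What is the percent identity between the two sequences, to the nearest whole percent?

71%

9 positions differ (4, 5, 12, 14, 17, 22, 29, 30, 31), so 22 of 31 match: 22/31 = 70.97%.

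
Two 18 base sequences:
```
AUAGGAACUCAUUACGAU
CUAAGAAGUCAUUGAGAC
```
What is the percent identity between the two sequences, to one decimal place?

66.7%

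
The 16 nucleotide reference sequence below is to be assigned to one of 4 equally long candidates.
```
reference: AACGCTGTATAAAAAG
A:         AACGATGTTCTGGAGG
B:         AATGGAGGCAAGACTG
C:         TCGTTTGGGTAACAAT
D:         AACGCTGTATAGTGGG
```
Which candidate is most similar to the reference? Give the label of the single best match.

A differs at 7 positions; B differs at 9 positions; C differs at 9 positions; D differs at 4 positions. The closest is D.

D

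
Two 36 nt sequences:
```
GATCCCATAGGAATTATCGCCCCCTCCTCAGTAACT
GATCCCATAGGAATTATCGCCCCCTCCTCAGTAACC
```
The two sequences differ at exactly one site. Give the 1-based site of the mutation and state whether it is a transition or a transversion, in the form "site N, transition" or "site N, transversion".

site 36, transition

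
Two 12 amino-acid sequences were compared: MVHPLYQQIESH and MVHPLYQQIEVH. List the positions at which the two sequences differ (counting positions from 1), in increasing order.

11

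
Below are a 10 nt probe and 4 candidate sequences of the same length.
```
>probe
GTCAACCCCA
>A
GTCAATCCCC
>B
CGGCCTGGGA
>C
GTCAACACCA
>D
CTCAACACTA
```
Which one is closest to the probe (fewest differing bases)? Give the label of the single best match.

A differs at 2 bases; B differs at 9 bases; C differs at 1 base; D differs at 3 bases. The closest is C.

C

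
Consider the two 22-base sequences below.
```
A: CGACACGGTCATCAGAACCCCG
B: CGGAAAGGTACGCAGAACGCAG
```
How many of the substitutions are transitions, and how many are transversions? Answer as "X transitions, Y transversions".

1 transition, 7 transversions

Mismatches (1-based):
position 3: A→G (purine→purine, transition)
position 4: C→A (pyrimidine→purine, transversion)
position 6: C→A (pyrimidine→purine, transversion)
position 10: C→A (pyrimidine→purine, transversion)
position 11: A→C (purine→pyrimidine, transversion)
position 12: T→G (pyrimidine→purine, transversion)
position 19: C→G (pyrimidine→purine, transversion)
position 21: C→A (pyrimidine→purine, transversion)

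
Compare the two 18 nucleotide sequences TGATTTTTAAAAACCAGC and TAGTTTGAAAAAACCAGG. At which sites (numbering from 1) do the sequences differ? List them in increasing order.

Differences at site 2 (G→A), site 3 (A→G), site 7 (T→G), site 8 (T→A), site 18 (C→G).

2, 3, 7, 8, 18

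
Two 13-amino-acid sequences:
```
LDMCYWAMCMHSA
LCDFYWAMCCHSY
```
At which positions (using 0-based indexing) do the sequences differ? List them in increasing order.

Differences at position 1 (D→C), position 2 (M→D), position 3 (C→F), position 9 (M→C), position 12 (A→Y).

1, 2, 3, 9, 12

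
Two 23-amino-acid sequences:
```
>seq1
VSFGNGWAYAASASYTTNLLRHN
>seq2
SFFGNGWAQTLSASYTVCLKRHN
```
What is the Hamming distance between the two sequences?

8

Comparing position by position, 8 residues differ: 1 (V/S), 2 (S/F), 9 (Y/Q), 10 (A/T), 11 (A/L), 17 (T/V), 18 (N/C), 20 (L/K).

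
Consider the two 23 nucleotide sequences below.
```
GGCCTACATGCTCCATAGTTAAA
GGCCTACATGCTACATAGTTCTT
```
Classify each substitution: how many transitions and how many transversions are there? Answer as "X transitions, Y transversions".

Mismatches (1-based):
site 13: C→A (pyrimidine→purine, transversion)
site 21: A→C (purine→pyrimidine, transversion)
site 22: A→T (purine→pyrimidine, transversion)
site 23: A→T (purine→pyrimidine, transversion)

0 transitions, 4 transversions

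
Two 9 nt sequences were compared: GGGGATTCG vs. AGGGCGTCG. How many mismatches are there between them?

3

Mismatches (1-based): site 1: G→A; site 5: A→C; site 6: T→G.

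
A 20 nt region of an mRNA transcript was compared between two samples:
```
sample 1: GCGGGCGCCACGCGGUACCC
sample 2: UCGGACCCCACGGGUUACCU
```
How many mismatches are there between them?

6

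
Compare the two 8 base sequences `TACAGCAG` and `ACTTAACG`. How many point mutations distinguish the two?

Mismatches (1-based): site 1: T→A; site 2: A→C; site 3: C→T; site 4: A→T; site 5: G→A; site 6: C→A; site 7: A→C.

7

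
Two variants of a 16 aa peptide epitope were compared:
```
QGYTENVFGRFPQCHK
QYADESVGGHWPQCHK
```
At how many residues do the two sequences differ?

7

The sequences differ at residues 2, 3, 4, 6, 8, 10, 11 (1-based) — 7 in total.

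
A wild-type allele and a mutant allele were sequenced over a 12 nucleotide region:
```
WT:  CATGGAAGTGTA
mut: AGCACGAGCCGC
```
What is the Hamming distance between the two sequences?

Comparing position by position, 10 bases differ: 1 (C/A), 2 (A/G), 3 (T/C), 4 (G/A), 5 (G/C), 6 (A/G), 9 (T/C), 10 (G/C), 11 (T/G), 12 (A/C).

10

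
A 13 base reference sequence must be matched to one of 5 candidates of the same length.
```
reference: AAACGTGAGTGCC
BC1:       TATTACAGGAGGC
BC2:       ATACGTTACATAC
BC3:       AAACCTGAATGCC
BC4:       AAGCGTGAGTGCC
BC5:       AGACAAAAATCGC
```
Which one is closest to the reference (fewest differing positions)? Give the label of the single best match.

BC4

Hamming distances to reference — BC1: 9; BC2: 6; BC3: 2; BC4: 1; BC5: 7.
Smallest is BC4 with 1 mismatch.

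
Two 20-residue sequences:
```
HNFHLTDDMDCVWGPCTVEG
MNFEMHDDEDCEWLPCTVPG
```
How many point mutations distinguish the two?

8

Comparing position by position, 8 residues differ: 1 (H/M), 4 (H/E), 5 (L/M), 6 (T/H), 9 (M/E), 12 (V/E), 14 (G/L), 19 (E/P).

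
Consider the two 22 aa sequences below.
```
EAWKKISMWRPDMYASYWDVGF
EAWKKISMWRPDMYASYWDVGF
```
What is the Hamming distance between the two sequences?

The two sequences are identical at every position.

0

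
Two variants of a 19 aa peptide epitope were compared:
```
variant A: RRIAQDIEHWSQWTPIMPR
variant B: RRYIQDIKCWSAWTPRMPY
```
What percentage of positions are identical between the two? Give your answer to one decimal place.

Mismatches at positions 3, 4, 8, 9, 12, 16, 19 (1-based): 7 of 19.
Identical positions: 12/19 = 63.16% → 63.2%.

63.2%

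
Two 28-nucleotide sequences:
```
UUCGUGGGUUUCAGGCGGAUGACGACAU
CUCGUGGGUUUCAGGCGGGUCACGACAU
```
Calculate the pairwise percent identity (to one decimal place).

3 positions differ (1, 19, 21), so 25 of 28 match: 25/28 = 89.29%.

89.3%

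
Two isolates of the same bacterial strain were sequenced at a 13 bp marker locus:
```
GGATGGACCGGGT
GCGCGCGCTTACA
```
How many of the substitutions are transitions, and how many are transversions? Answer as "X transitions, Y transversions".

5 transitions, 5 transversions

Transitions (purine↔purine or pyrimidine↔pyrimidine): 3 A→G, 4 T→C, 7 A→G, 9 C→T, 11 G→A.
Transversions (purine↔pyrimidine): 2 G→C, 6 G→C, 10 G→T, 12 G→C, 13 T→A.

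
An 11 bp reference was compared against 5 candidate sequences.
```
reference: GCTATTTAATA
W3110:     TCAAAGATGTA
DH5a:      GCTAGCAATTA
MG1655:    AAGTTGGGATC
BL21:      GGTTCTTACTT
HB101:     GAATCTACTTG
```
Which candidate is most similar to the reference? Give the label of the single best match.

DH5a

Hamming distances to reference — W3110: 7; DH5a: 4; MG1655: 8; BL21: 5; HB101: 8.
Smallest is DH5a with 4 mismatches.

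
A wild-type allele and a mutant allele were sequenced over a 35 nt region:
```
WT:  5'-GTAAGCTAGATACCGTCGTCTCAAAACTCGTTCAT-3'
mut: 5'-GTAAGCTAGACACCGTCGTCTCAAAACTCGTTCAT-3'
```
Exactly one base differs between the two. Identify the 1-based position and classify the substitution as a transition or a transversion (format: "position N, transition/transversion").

Position 11 changes T→C. T is a pyrimidine and C is a pyrimidine, so this is a transition.

position 11, transition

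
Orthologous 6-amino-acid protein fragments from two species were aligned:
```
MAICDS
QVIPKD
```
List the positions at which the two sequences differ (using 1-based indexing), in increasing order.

1, 2, 4, 5, 6

Scanning 1-based: 1: M/Q; 2: A/V; 4: C/P; 5: D/K; 6: S/D.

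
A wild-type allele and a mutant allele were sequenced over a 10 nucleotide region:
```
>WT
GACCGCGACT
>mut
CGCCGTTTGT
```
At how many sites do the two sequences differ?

Mismatches (1-based): site 1: G→C; site 2: A→G; site 6: C→T; site 7: G→T; site 8: A→T; site 9: C→G.

6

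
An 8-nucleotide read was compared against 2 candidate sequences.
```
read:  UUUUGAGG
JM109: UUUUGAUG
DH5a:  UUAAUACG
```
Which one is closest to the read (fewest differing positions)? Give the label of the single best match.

JM109

JM109 differs at 1 position; DH5a differs at 4 positions. The closest is JM109.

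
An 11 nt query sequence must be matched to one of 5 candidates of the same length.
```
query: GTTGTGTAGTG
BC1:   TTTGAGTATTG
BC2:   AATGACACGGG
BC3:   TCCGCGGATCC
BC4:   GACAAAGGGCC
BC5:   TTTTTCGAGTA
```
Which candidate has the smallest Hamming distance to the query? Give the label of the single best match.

BC1

BC1 differs at 3 bases; BC2 differs at 7 bases; BC3 differs at 8 bases; BC4 differs at 9 bases; BC5 differs at 5 bases. The closest is BC1.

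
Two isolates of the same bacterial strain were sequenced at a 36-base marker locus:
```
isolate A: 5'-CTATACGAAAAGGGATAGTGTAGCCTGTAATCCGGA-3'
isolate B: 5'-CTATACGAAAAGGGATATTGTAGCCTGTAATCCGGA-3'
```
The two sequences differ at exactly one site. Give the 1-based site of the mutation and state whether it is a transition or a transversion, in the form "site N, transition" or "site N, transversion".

Site 18 changes G→T. G is a purine and T is a pyrimidine, so this is a transversion.

site 18, transversion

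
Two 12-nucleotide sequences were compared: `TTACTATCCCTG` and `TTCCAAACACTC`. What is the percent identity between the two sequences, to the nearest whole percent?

58%

5 positions differ (3, 5, 7, 9, 12), so 7 of 12 match: 7/12 = 58.33%.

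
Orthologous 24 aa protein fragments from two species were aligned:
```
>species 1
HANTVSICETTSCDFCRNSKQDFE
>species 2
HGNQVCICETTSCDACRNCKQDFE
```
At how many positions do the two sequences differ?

5

The sequences differ at positions 2, 4, 6, 15, 19 (1-based) — 5 in total.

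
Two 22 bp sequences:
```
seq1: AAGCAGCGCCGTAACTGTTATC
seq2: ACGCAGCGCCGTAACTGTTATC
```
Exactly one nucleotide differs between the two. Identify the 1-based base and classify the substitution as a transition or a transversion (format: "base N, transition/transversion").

base 2, transversion

Base 2 changes A→C. A is a purine and C is a pyrimidine, so this is a transversion.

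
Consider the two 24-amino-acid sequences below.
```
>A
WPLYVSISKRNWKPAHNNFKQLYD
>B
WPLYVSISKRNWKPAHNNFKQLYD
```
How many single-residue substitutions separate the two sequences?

0

The two sequences are identical at every position.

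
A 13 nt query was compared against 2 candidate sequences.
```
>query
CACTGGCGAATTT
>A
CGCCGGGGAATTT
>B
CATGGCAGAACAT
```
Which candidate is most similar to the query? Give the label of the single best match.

A differs at 3 positions; B differs at 6 positions. The closest is A.

A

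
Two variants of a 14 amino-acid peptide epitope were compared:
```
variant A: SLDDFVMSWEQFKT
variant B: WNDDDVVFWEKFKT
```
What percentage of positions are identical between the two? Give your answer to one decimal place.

Mismatches at positions 1, 2, 5, 7, 8, 11 (1-based): 6 of 14.
Identical positions: 8/14 = 57.14% → 57.1%.

57.1%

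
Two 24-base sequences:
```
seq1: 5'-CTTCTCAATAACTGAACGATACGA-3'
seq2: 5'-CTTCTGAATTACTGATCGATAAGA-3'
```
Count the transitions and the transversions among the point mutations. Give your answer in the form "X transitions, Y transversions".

0 transitions, 4 transversions

Mismatches (1-based):
base 6: C→G (pyrimidine→purine, transversion)
base 10: A→T (purine→pyrimidine, transversion)
base 16: A→T (purine→pyrimidine, transversion)
base 22: C→A (pyrimidine→purine, transversion)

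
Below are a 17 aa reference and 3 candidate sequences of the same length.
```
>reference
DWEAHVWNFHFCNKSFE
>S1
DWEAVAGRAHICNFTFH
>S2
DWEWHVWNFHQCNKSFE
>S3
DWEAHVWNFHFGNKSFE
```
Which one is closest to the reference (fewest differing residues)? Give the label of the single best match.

S3

Hamming distances to reference — S1: 9; S2: 2; S3: 1.
Smallest is S3 with 1 mismatch.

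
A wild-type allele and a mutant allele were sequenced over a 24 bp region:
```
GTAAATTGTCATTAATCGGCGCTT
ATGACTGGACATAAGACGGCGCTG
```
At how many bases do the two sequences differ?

The sequences differ at bases 1, 3, 5, 7, 9, 13, 15, 16, 24 (1-based) — 9 in total.

9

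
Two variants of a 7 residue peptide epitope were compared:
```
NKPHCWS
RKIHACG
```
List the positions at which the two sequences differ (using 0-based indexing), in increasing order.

0, 2, 4, 5, 6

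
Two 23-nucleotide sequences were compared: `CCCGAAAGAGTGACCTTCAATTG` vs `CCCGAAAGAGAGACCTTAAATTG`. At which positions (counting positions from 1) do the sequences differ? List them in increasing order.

11, 18

Scanning 1-based: 11: T/A; 18: C/A.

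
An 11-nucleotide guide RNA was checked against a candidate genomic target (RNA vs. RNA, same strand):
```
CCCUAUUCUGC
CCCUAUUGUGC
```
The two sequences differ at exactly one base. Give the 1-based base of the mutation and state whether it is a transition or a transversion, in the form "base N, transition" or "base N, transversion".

base 8, transversion

Base 8 changes C→G. C is a pyrimidine and G is a purine, so this is a transversion.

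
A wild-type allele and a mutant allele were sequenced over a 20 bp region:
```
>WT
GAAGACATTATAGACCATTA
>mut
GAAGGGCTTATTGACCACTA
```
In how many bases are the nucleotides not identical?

5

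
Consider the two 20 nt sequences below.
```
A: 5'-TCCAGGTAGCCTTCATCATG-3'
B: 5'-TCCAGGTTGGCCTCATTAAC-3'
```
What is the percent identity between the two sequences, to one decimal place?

Mismatches at positions 8, 10, 12, 17, 19, 20 (1-based): 6 of 20.
Identical positions: 14/20 = 70% → 70.0%.

70.0%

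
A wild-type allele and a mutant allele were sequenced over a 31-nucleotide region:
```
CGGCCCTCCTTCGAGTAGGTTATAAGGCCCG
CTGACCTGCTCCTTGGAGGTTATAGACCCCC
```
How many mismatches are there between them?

11

Comparing position by position, 11 positions differ: 2 (G/T), 4 (C/A), 8 (C/G), 11 (T/C), 13 (G/T), 14 (A/T), 16 (T/G), 25 (A/G), 26 (G/A), 27 (G/C), 31 (G/C).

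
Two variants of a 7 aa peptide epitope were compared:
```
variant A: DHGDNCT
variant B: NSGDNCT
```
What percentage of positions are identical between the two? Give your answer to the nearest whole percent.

71%

Mismatches at positions 1, 2 (1-based): 2 of 7.
Identical positions: 5/7 = 71.43% → 71%.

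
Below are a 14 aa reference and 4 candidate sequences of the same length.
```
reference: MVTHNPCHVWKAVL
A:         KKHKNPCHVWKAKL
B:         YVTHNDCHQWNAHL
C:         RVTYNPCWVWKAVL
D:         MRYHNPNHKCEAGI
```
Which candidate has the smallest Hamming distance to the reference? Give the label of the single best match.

Hamming distances to reference — A: 5; B: 5; C: 3; D: 8.
Smallest is C with 3 mismatches.

C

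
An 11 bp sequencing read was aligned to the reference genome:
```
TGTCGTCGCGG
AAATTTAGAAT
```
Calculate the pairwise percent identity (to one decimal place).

9 positions differ (1, 2, 3, 4, 5, 7, 9, 10, 11), so 2 of 11 match: 2/11 = 18.18%.

18.2%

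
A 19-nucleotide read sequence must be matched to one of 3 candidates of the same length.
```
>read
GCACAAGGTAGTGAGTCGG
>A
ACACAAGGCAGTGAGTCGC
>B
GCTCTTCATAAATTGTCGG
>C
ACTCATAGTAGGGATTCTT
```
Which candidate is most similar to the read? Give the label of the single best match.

A

A differs at 3 bases; B differs at 9 bases; C differs at 8 bases. The closest is A.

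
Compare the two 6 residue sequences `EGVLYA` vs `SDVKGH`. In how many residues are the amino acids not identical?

Mismatches (1-based): residue 1: E→S; residue 2: G→D; residue 4: L→K; residue 5: Y→G; residue 6: A→H.

5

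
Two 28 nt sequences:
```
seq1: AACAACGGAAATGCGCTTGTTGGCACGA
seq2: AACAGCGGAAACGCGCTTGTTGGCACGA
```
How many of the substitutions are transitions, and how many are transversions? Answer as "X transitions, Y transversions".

2 transitions, 0 transversions

Transitions (purine↔purine or pyrimidine↔pyrimidine): 5 A→G, 12 T→C.
Transversions (purine↔pyrimidine): none.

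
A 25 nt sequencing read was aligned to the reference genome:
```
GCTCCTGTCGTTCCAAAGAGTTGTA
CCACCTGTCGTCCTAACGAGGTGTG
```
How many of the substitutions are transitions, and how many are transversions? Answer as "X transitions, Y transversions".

3 transitions, 4 transversions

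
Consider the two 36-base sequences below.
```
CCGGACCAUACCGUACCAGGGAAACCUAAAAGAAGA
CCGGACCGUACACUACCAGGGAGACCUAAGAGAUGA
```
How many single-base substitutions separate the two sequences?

Mismatches (1-based): base 8: A→G; base 12: C→A; base 13: G→C; base 23: A→G; base 30: A→G; base 34: A→U.

6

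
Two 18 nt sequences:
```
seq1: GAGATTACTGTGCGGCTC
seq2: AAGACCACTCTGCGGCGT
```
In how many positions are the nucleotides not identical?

6

Mismatches (1-based): position 1: G→A; position 5: T→C; position 6: T→C; position 10: G→C; position 17: T→G; position 18: C→T.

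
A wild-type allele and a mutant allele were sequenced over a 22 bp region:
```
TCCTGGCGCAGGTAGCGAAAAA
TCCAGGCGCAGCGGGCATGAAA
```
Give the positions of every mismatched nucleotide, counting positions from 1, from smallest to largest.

Scanning 1-based: 4: T/A; 12: G/C; 13: T/G; 14: A/G; 17: G/A; 18: A/T; 19: A/G.

4, 12, 13, 14, 17, 18, 19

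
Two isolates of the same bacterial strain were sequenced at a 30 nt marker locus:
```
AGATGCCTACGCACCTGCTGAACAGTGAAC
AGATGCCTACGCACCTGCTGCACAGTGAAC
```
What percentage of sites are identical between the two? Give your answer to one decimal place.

96.7%

1 position differs (21), so 29 of 30 match: 29/30 = 96.67%.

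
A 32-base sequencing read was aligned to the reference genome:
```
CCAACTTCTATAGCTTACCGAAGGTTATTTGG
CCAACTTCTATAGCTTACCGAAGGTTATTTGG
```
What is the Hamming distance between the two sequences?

0

The two sequences are identical at every position.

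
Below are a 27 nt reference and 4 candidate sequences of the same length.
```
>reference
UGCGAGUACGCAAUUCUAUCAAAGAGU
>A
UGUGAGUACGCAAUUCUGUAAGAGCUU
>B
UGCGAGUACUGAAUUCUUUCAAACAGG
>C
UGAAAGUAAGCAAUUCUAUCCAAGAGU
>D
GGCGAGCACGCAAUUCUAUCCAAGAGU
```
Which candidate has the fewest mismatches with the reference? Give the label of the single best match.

D

Hamming distances to reference — A: 6; B: 5; C: 4; D: 3.
Smallest is D with 3 mismatches.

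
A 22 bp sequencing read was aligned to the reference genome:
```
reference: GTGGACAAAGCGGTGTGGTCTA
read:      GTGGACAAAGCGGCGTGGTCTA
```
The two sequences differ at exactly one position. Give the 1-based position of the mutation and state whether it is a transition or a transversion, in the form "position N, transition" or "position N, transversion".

position 14, transition

Position 14 changes T→C. T is a pyrimidine and C is a pyrimidine, so this is a transition.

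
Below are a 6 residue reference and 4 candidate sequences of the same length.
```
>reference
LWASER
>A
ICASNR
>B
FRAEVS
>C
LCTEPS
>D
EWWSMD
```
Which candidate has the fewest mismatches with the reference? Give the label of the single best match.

A differs at 3 residues; B differs at 5 residues; C differs at 5 residues; D differs at 4 residues. The closest is A.

A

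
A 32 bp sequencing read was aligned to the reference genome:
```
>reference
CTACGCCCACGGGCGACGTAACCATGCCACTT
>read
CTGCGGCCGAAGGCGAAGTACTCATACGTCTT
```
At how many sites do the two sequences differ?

Comparing position by position, 11 sites differ: 3 (A/G), 6 (C/G), 9 (A/G), 10 (C/A), 11 (G/A), 17 (C/A), 21 (A/C), 22 (C/T), 26 (G/A), 28 (C/G), 29 (A/T).

11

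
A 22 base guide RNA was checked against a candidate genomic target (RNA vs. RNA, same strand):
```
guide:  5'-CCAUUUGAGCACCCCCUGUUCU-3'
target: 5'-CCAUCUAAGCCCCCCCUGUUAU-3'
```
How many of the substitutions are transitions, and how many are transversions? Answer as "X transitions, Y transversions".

2 transitions, 2 transversions

Mismatches (1-based):
base 5: U→C (pyrimidine→pyrimidine, transition)
base 7: G→A (purine→purine, transition)
base 11: A→C (purine→pyrimidine, transversion)
base 21: C→A (pyrimidine→purine, transversion)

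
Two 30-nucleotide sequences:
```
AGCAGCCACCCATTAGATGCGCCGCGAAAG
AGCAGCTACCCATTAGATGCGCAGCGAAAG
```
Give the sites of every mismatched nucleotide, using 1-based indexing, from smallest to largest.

Differences at site 7 (C→T), site 23 (C→A).

7, 23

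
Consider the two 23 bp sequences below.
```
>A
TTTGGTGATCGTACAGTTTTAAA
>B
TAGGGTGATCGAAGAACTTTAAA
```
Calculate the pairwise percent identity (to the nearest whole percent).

6 positions differ (2, 3, 12, 14, 16, 17), so 17 of 23 match: 17/23 = 73.91%.

74%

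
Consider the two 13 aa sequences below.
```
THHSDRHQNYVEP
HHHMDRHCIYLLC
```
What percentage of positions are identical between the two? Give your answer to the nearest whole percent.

46%

7 positions differ (1, 4, 8, 9, 11, 12, 13), so 6 of 13 match: 6/13 = 46.15%.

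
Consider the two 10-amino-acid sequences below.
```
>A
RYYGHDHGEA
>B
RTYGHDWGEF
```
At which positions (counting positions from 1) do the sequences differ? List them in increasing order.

2, 7, 10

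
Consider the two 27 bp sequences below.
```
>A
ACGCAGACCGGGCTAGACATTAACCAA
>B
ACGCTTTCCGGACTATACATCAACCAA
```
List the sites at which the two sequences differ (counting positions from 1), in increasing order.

5, 6, 7, 12, 16, 21

Scanning 1-based: 5: A/T; 6: G/T; 7: A/T; 12: G/A; 16: G/T; 21: T/C.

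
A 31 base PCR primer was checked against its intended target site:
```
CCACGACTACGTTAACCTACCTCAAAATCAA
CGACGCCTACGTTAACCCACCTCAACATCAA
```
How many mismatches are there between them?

Comparing position by position, 4 positions differ: 2 (C/G), 6 (A/C), 18 (T/C), 26 (A/C).

4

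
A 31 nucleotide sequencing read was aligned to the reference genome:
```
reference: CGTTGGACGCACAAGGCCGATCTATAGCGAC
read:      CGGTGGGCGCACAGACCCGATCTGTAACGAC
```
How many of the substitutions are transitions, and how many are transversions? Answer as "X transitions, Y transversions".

Transitions (purine↔purine or pyrimidine↔pyrimidine): 7 A→G, 14 A→G, 15 G→A, 24 A→G, 27 G→A.
Transversions (purine↔pyrimidine): 3 T→G, 16 G→C.

5 transitions, 2 transversions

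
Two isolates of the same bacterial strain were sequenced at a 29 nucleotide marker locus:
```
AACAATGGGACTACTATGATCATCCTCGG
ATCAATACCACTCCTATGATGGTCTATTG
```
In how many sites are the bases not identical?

Comparing position by position, 11 sites differ: 2 (A/T), 7 (G/A), 8 (G/C), 9 (G/C), 13 (A/C), 21 (C/G), 22 (A/G), 25 (C/T), 26 (T/A), 27 (C/T), 28 (G/T).

11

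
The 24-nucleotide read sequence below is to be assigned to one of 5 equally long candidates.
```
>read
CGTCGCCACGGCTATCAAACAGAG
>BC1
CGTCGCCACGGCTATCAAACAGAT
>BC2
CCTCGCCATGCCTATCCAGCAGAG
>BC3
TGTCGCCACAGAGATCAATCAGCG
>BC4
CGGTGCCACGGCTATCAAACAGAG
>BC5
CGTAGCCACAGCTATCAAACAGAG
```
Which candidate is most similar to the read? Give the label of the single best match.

BC1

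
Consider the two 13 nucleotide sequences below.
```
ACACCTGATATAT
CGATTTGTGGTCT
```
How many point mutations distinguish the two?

8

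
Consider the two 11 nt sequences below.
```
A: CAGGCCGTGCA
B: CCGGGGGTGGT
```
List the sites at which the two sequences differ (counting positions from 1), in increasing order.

Scanning 1-based: 2: A/C; 5: C/G; 6: C/G; 10: C/G; 11: A/T.

2, 5, 6, 10, 11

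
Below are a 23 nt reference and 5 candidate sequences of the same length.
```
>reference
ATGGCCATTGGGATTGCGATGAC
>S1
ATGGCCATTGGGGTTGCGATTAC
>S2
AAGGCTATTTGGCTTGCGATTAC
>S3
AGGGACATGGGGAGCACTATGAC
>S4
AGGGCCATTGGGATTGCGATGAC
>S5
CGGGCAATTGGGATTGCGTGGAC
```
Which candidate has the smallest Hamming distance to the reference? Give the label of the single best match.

Hamming distances to reference — S1: 2; S2: 5; S3: 7; S4: 1; S5: 5.
Smallest is S4 with 1 mismatch.

S4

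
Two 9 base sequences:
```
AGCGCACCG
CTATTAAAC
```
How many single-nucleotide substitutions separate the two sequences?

8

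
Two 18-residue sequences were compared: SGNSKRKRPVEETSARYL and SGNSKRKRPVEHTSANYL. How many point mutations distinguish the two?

Comparing position by position, 2 positions differ: 12 (E/H), 16 (R/N).

2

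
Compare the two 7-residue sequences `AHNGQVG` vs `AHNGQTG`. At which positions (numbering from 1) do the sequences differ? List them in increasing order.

6

Scanning 1-based: 6: V/T.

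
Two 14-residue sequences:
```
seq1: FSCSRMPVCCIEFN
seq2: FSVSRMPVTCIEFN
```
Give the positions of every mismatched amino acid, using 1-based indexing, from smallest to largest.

Scanning 1-based: 3: C/V; 9: C/T.

3, 9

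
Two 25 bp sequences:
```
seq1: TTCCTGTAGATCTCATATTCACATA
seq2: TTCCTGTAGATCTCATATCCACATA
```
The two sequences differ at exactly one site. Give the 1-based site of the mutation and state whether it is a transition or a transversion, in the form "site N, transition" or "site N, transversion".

site 19, transition

Site 19 changes T→C. T is a pyrimidine and C is a pyrimidine, so this is a transition.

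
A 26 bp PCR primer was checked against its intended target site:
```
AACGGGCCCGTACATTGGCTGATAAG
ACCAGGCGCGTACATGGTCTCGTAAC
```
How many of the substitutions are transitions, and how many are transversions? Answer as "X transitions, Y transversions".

Mismatches (1-based):
base 2: A→C (purine→pyrimidine, transversion)
base 4: G→A (purine→purine, transition)
base 8: C→G (pyrimidine→purine, transversion)
base 16: T→G (pyrimidine→purine, transversion)
base 18: G→T (purine→pyrimidine, transversion)
base 21: G→C (purine→pyrimidine, transversion)
base 22: A→G (purine→purine, transition)
base 26: G→C (purine→pyrimidine, transversion)

2 transitions, 6 transversions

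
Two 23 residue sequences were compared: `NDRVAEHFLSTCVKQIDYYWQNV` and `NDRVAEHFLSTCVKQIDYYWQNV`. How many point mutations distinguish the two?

No positions differ; the sequences are identical.

0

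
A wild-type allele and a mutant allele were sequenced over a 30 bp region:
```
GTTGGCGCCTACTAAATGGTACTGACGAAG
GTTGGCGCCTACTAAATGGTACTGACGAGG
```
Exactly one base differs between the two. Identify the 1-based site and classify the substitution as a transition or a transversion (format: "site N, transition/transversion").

site 29, transition

Site 29 changes A→G. A is a purine and G is a purine, so this is a transition.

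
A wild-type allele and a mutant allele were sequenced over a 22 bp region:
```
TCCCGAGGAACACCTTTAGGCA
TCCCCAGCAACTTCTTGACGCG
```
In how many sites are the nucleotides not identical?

Mismatches (1-based): site 5: G→C; site 8: G→C; site 12: A→T; site 13: C→T; site 17: T→G; site 19: G→C; site 22: A→G.

7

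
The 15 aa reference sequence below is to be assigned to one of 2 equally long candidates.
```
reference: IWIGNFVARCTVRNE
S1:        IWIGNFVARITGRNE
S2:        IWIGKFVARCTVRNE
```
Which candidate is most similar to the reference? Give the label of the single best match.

S2

S1 differs at 2 residues; S2 differs at 1 residue. The closest is S2.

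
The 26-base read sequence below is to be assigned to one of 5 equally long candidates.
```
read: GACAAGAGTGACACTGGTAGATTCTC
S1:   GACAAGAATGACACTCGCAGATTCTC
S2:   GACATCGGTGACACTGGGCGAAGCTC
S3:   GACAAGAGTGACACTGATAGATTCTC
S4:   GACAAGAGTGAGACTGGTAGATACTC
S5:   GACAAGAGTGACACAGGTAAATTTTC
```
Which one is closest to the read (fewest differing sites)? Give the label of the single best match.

S1 differs at 3 sites; S2 differs at 7 sites; S3 differs at 1 site; S4 differs at 2 sites; S5 differs at 3 sites. The closest is S3.

S3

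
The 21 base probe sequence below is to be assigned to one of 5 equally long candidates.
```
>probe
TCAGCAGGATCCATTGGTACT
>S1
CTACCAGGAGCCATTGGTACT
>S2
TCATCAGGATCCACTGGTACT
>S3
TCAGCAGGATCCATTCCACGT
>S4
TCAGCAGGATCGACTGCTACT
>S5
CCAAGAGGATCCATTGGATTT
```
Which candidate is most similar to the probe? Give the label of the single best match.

Hamming distances to probe — S1: 4; S2: 2; S3: 5; S4: 3; S5: 6.
Smallest is S2 with 2 mismatches.

S2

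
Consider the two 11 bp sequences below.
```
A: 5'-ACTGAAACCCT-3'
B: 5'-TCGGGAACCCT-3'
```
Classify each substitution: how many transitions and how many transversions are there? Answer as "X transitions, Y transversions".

Transitions (purine↔purine or pyrimidine↔pyrimidine): 5 A→G.
Transversions (purine↔pyrimidine): 1 A→T, 3 T→G.

1 transition, 2 transversions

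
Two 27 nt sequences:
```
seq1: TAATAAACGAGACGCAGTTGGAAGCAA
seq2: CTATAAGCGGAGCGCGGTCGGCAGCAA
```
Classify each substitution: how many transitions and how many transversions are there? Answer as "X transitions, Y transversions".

Mismatches (1-based):
position 1: T→C (pyrimidine→pyrimidine, transition)
position 2: A→T (purine→pyrimidine, transversion)
position 7: A→G (purine→purine, transition)
position 10: A→G (purine→purine, transition)
position 11: G→A (purine→purine, transition)
position 12: A→G (purine→purine, transition)
position 16: A→G (purine→purine, transition)
position 19: T→C (pyrimidine→pyrimidine, transition)
position 22: A→C (purine→pyrimidine, transversion)

7 transitions, 2 transversions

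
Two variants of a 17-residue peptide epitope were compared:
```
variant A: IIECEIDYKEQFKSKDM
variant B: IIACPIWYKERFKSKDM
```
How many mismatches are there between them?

4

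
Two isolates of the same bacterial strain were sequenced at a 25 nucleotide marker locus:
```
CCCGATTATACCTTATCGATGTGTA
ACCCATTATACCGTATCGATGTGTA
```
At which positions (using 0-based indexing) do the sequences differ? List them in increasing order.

0, 3, 12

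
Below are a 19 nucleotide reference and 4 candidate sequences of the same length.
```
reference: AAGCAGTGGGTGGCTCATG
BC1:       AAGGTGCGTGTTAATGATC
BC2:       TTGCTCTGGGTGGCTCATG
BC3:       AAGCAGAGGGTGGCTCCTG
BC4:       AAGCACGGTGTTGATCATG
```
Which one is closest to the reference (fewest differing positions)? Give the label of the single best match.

Hamming distances to reference — BC1: 9; BC2: 4; BC3: 2; BC4: 5.
Smallest is BC3 with 2 mismatches.

BC3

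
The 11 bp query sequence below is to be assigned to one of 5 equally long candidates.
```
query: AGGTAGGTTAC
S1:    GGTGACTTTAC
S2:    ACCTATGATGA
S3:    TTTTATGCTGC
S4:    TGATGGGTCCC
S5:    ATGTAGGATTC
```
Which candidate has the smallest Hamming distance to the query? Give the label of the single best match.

Hamming distances to query — S1: 5; S2: 6; S3: 6; S4: 5; S5: 3.
Smallest is S5 with 3 mismatches.

S5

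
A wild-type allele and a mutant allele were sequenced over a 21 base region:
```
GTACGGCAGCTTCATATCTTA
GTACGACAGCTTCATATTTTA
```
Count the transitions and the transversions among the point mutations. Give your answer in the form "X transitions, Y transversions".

2 transitions, 0 transversions

Transitions (purine↔purine or pyrimidine↔pyrimidine): 6 G→A, 18 C→T.
Transversions (purine↔pyrimidine): none.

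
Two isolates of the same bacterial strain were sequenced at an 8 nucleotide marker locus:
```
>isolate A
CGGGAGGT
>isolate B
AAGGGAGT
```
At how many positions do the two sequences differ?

4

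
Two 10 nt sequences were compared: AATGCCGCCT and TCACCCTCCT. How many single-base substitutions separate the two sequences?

5

The sequences differ at sites 1, 2, 3, 4, 7 (1-based) — 5 in total.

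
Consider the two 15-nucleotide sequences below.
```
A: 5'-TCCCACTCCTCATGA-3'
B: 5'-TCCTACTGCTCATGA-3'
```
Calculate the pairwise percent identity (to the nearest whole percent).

87%

2 positions differ (4, 8), so 13 of 15 match: 13/15 = 86.67%.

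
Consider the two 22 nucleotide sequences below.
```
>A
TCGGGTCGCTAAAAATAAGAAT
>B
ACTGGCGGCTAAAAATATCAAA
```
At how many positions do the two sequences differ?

7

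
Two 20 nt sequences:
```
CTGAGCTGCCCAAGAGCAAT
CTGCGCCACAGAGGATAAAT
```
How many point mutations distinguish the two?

The sequences differ at positions 4, 7, 8, 10, 11, 13, 16, 17 (1-based) — 8 in total.

8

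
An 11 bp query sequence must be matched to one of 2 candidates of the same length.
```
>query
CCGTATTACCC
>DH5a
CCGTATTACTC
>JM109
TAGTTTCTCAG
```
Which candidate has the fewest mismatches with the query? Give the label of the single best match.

DH5a differs at 1 site; JM109 differs at 7 sites. The closest is DH5a.

DH5a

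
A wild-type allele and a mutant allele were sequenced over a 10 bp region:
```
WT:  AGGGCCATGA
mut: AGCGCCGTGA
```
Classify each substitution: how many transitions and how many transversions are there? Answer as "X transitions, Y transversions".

Mismatches (1-based):
site 3: G→C (purine→pyrimidine, transversion)
site 7: A→G (purine→purine, transition)

1 transition, 1 transversion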